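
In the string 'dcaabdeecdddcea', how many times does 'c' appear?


Scanning 'dcaabdeecdddcea' for 'c':
  Position 1: 'c' -> MATCH (count: 1)
  Position 8: 'c' -> MATCH (count: 2)
  Position 12: 'c' -> MATCH (count: 3)
Total occurrences of 'c': 3

3


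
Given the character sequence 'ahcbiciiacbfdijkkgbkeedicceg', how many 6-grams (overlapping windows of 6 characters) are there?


String 'ahcbiciiacbfdijkkgbkeedicceg' has length L = 28.
Number of overlapping n-grams = L - n + 1
Substituting: 28 - 6 + 1 = 23

23


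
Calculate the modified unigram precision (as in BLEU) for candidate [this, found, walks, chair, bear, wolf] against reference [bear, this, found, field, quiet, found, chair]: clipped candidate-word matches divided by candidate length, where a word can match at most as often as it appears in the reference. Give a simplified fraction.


Reference word counts: {'bear': 1, 'chair': 1, 'field': 1, 'found': 2, 'quiet': 1, 'this': 1}
Checking each candidate word (with clipping):
  'this' -> in reference (ref count 1, used 1/1) -> match (matches: 1)
  'found' -> in reference (ref count 2, used 1/2) -> match (matches: 2)
  'walks' -> not in reference -> no match (matches: 2)
  'chair' -> in reference (ref count 1, used 1/1) -> match (matches: 3)
  'bear' -> in reference (ref count 1, used 1/1) -> match (matches: 4)
  'wolf' -> not in reference -> no match (matches: 4)
Clipped matches: 4, Candidate length: 6
Precision = 4/6 = 2/3

2/3


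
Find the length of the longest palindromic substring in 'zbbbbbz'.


Scanning 'zbbbbbz' for palindromic substrings.
Substring at positions 0-6: 'zbbbbbz'.
Check: reverse('zbbbbbz') = 'zbbbbbz' -> palindrome confirmed.
No longer palindromic substring exists; longest length = 7

7


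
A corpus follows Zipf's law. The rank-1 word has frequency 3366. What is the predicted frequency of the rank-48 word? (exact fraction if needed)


Zipf's law: freq(rank) = f1 / rank
f1 = 3366, rank = 48
freq = 3366 / 48
GCD(3366, 48) = 6
Simplified: 561/8

561/8


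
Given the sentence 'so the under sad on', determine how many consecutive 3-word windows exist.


Word trigrams from [5] words:
  Trigram 1: (so the under)
  Trigram 2: (the under sad)
  Trigram 3: (under sad on)
Total word trigrams: 5 - 2 = 3

3


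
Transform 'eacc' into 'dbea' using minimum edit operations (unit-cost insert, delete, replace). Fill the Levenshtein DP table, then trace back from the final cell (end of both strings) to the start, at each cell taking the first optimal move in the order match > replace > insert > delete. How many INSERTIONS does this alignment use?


Edit distance = 4. Backtracking from cell (4, 4) with preference match > replace > insert > delete,
then listing the resulting alignment 'eacc' -> 'dbea' left to right:
  Step 1: replace e->d
  Step 2: replace a->b
  Step 3: replace c->e
  Step 4: replace c->a
Total insertions: 0

0


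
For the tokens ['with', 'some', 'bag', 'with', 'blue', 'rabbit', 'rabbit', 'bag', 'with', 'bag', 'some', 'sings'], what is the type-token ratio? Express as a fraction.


Tokens: 12
Unique types: ('bag', 'blue', 'rabbit', 'sings', 'some', 'with') = 6
TTR = 6/12
Simplify: divide both by 6 -> 1/2
TTR = 1/2

1/2


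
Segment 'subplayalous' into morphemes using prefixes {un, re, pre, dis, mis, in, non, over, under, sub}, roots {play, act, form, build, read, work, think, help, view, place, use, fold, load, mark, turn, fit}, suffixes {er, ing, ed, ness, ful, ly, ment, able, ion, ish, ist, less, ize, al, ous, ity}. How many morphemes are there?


Segmenting 'subplayalous' against the inventory:
  'sub' -> prefix (morpheme 1)
  'play' -> root (morpheme 2)
  'al' -> suffix (morpheme 3)
  'ous' -> suffix (morpheme 4)
Total morphemes: 4

4


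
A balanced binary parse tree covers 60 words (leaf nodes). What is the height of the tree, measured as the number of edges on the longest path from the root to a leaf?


In a balanced binary tree with n leaves the deepest leaf is ceil(log2(n)) edges below the root.
log2(60) = 5.9069
ceil(5.9069) = 6
height (edges) = 6

6


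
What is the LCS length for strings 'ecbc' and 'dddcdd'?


DP table for LCS of 'ecbc' and 'dddcdd':
       d  d  d  c  d  d
    0  0  0  0  0  0  0
  e 0  0  0  0  0  0  0
  c 0  0  0  0  1  1  1
  b 0  0  0  0  1  1  1
  c 0  0  0  0  1  1  1
LCS: 'c'
LCS length = 1

1


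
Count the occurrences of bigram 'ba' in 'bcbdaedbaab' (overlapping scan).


Scanning 'bcbdaedbaab' for bigram 'ba':
  Position 0: 'bc' -> no
  Position 1: 'cb' -> no
  Position 2: 'bd' -> no
  Position 3: 'da' -> no
  Position 4: 'ae' -> no
  Position 5: 'ed' -> no
  Position 6: 'db' -> no
  Position 7: 'ba' -> MATCH
  Position 8: 'aa' -> no
  Position 9: 'ab' -> no
Total matches: 1

1


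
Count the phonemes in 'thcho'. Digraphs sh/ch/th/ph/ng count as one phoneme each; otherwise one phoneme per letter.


Parsing 'thcho' greedily, digraphs first:
  'th' -> digraph (1 consonant phoneme) (phonemes so far: 1)
  'ch' -> digraph (1 consonant phoneme) (phonemes so far: 2)
  'o' -> vowel phoneme (phonemes so far: 3)
Total phonemes: 3

3


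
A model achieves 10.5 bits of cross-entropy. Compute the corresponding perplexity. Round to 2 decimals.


Perplexity formula: PP = 2^H
H = 10.5
PP = 2^10.5
Decompose: 2^10.5 = 2^10 * 2^0.5 = 2^10 * sqrt(2)
2^10 = 1024, sqrt(2) ~ 1.4142136
PP ~ 1024 * 1.4142136 = 1448.1547264
Rounded to 2 decimals: 1448.15

1448.15


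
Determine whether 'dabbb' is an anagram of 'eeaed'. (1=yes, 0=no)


Sort characters of 'dabbb': 'abbbd'
Sort characters of 'eeaed': 'adeee'
Sorted forms differ -> they are NOT anagrams
Result: 0

0


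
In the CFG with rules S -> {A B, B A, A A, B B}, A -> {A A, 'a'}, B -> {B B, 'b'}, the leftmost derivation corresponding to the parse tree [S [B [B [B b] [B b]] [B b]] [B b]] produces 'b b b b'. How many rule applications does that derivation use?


Every bracketed nonterminal node [X ...] in the tree is produced by exactly one rule application.
Reading the tree off as a leftmost derivation:
  Step 1: S  =>  B B   (applied S -> B B)
  Step 2: B B  =>  B B B   (applied B -> B B)
  Step 3: B B B  =>  B B B B   (applied B -> B B)
  Step 4: B B B B  =>  b B B B   (applied B -> b)
  Step 5: b B B B  =>  b b B B   (applied B -> b)
  Step 6: b b B B  =>  b b b B   (applied B -> b)
  Step 7: b b b B  =>  b b b b   (applied B -> b)
Final yield: b b b b
Total rewrite steps: 7

7


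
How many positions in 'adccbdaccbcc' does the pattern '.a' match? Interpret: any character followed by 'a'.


Pattern: .a means any character followed by 'a'.
Scanning 'adccbdaccbcc' position-by-position:
  Pos 0: window 'ad' -> no
  Pos 1: window 'dc' -> no
  Pos 2: window 'cc' -> no
  Pos 3: window 'cb' -> no
  Pos 4: window 'bd' -> no
  Pos 5: window 'da' -> MATCH
  Pos 6: window 'ac' -> no
  Pos 7: window 'cc' -> no
  Pos 8: window 'cb' -> no
  Pos 9: window 'bc' -> no
  Pos 10: window 'cc' -> no
  Pos 11: window 'c' -> no
Total matches: 1

1


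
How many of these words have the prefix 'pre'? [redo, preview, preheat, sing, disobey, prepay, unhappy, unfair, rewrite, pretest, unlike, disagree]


Checking each word for prefix 'pre':
  'redo' -> no (count: 0)
  'preview' -> YES, starts with 'pre' (count: 1)
  'preheat' -> YES, starts with 'pre' (count: 2)
  'sing' -> no (count: 2)
  'disobey' -> no (count: 2)
  'prepay' -> YES, starts with 'pre' (count: 3)
  'unhappy' -> no (count: 3)
  'unfair' -> no (count: 3)
  'rewrite' -> no (count: 3)
  'pretest' -> YES, starts with 'pre' (count: 4)
  'unlike' -> no (count: 4)
  'disagree' -> no (count: 4)
Total with prefix 'pre': 4

4


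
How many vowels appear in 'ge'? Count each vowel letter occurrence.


Scanning each character of 'ge':
  Position 1: 'g' -> consonant (running count: 0)
  Position 2: 'e' -> vowel (running count: 1)
Total vowels: 1

1


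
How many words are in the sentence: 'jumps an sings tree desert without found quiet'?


Counting words by splitting on spaces:
  Word 1: 'jumps'
  Word 2: 'an'
  Word 3: 'sings'
  Word 4: 'tree'
  Word 5: 'desert'
  Word 6: 'without'
  Word 7: 'found'
  Word 8: 'quiet'
Total words: 8

8


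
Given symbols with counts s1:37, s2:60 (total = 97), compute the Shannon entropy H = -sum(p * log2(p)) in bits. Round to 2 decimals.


Computing entropy H = -sum(p_i * log2(p_i)):
  s1: p = 37/97 = 0.3814, -p*log2(p) = 0.5304
  s2: p = 60/97 = 0.6186, -p*log2(p) = 0.4287
H = sum of terms = 0.9591
Rounded to 2 decimals: 0.96

0.96


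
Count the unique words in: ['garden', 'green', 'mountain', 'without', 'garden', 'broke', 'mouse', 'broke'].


Listing all tokens and tracking unique types:
  Token 1: 'garden' -> NEW (unique so far: 1)
  Token 2: 'green' -> NEW (unique so far: 2)
  Token 3: 'mountain' -> NEW (unique so far: 3)
  Token 4: 'without' -> NEW (unique so far: 4)
  Token 5: 'garden' -> duplicate (unique so far: 4)
  Token 6: 'broke' -> NEW (unique so far: 5)
  Token 7: 'mouse' -> NEW (unique so far: 6)
  Token 8: 'broke' -> duplicate (unique so far: 6)
Unique types: ('broke', 'garden', 'green', 'mountain', 'mouse', 'without')
Vocabulary size: 6

6


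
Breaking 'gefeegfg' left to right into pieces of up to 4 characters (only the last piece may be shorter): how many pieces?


'gefeegfg' has 8 characters.
Chunking with max size 4:
  Chunk 1: 'gefe' (positions 0-3)
  Chunk 2: 'egfg' (positions 4-7)
Total chunks: ceil(8 / 4) = 2

2


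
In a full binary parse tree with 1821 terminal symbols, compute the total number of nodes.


Leaf nodes (terminals): 1821
Internal nodes = n - 1 = 1821 - 1 = 1820
Total = leaves + internal = 1821 + 1820 = 3641

3641


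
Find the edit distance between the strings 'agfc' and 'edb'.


Building DP table for s1='agfc' (len 4) and s2='edb' (len 3):
       e  d  b
    0  1  2  3
  a 1  1  2  3
  g 2  2  2  3
  f 3  3  3  3
  c 4  4  4  4
Edit distance = dp[4][3] = 4

4


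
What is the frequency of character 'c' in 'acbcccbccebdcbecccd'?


Scanning 'acbcccbccebdcbecccd' for 'c':
  Position 1: 'c' -> MATCH (count: 1)
  Position 3: 'c' -> MATCH (count: 2)
  Position 4: 'c' -> MATCH (count: 3)
  Position 5: 'c' -> MATCH (count: 4)
  Position 7: 'c' -> MATCH (count: 5)
  Position 8: 'c' -> MATCH (count: 6)
  Position 12: 'c' -> MATCH (count: 7)
  Position 15: 'c' -> MATCH (count: 8)
  Position 16: 'c' -> MATCH (count: 9)
  Position 17: 'c' -> MATCH (count: 10)
Total occurrences of 'c': 10

10


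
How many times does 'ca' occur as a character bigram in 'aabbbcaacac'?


Scanning 'aabbbcaacac' for bigram 'ca':
  Position 0: 'aa' -> no
  Position 1: 'ab' -> no
  Position 2: 'bb' -> no
  Position 3: 'bb' -> no
  Position 4: 'bc' -> no
  Position 5: 'ca' -> MATCH
  Position 6: 'aa' -> no
  Position 7: 'ac' -> no
  Position 8: 'ca' -> MATCH
  Position 9: 'ac' -> no
Total matches: 2

2


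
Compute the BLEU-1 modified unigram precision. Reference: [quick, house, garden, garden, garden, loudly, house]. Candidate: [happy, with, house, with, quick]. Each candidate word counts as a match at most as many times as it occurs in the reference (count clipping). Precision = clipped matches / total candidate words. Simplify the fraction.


Reference word counts: {'garden': 3, 'house': 2, 'loudly': 1, 'quick': 1}
Checking each candidate word (with clipping):
  'happy' -> not in reference -> no match (matches: 0)
  'with' -> not in reference -> no match (matches: 0)
  'house' -> in reference (ref count 2, used 1/2) -> match (matches: 1)
  'with' -> not in reference -> no match (matches: 1)
  'quick' -> in reference (ref count 1, used 1/1) -> match (matches: 2)
Clipped matches: 2, Candidate length: 5
Precision = 2/5

2/5


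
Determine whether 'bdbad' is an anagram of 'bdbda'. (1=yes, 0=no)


Sort characters of 'bdbad': 'abbdd'
Sort characters of 'bdbda': 'abbdd'
Sorted forms match -> they ARE anagrams
Result: 1

1


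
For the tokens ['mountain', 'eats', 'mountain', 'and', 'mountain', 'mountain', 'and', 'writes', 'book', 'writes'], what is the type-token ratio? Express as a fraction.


Tokens: 10
Unique types: ('and', 'book', 'eats', 'mountain', 'writes') = 5
TTR = 5/10
Simplify: divide both by 5 -> 1/2
TTR = 1/2

1/2


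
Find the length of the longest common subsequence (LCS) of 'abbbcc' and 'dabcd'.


DP table for LCS of 'abbbcc' and 'dabcd':
       d  a  b  c  d
    0  0  0  0  0  0
  a 0  0  1  1  1  1
  b 0  0  1  2  2  2
  b 0  0  1  2  2  2
  b 0  0  1  2  2  2
  c 0  0  1  2  3  3
  c 0  0  1  2  3  3
LCS: 'abc'
LCS length = 3

3


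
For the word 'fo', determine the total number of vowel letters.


Scanning each character of 'fo':
  Position 1: 'f' -> consonant (running count: 0)
  Position 2: 'o' -> vowel (running count: 1)
Total vowels: 1

1


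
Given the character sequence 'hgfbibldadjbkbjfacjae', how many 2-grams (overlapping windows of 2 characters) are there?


String 'hgfbibldadjbkbjfacjae' has length L = 21.
Number of overlapping n-grams = L - n + 1
Substituting: 21 - 2 + 1 = 20

20


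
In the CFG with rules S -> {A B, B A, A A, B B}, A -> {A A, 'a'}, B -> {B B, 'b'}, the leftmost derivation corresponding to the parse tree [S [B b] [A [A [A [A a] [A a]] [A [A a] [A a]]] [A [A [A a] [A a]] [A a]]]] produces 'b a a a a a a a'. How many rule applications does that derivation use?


Every bracketed nonterminal node [X ...] in the tree is produced by exactly one rule application.
Reading the tree off as a leftmost derivation:
  Step 1: S  =>  B A   (applied S -> B A)
  Step 2: B A  =>  b A   (applied B -> b)
  Step 3: b A  =>  b A A   (applied A -> A A)
  Step 4: b A A  =>  b A A A   (applied A -> A A)
  Step 5: b A A A  =>  b A A A A   (applied A -> A A)
  Step 6: b A A A A  =>  b a A A A   (applied A -> a)
  Step 7: b a A A A  =>  b a a A A   (applied A -> a)
  Step 8: b a a A A  =>  b a a A A A   (applied A -> A A)
  Step 9: b a a A A A  =>  b a a a A A   (applied A -> a)
  Step 10: b a a a A A  =>  b a a a a A   (applied A -> a)
  Step 11: b a a a a A  =>  b a a a a A A   (applied A -> A A)
  Step 12: b a a a a A A  =>  b a a a a A A A   (applied A -> A A)
  Step 13: b a a a a A A A  =>  b a a a a a A A   (applied A -> a)
  Step 14: b a a a a a A A  =>  b a a a a a a A   (applied A -> a)
  Step 15: b a a a a a a A  =>  b a a a a a a a   (applied A -> a)
Final yield: b a a a a a a a
Total rewrite steps: 15

15


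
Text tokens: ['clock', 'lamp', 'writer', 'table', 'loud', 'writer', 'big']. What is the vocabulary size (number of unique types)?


Listing all tokens and tracking unique types:
  Token 1: 'clock' -> NEW (unique so far: 1)
  Token 2: 'lamp' -> NEW (unique so far: 2)
  Token 3: 'writer' -> NEW (unique so far: 3)
  Token 4: 'table' -> NEW (unique so far: 4)
  Token 5: 'loud' -> NEW (unique so far: 5)
  Token 6: 'writer' -> duplicate (unique so far: 5)
  Token 7: 'big' -> NEW (unique so far: 6)
Unique types: ('big', 'clock', 'lamp', 'loud', 'table', 'writer')
Vocabulary size: 6

6


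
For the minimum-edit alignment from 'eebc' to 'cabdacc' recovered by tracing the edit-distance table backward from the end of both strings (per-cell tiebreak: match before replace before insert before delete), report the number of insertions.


Edit distance = 5. Backtracking from cell (4, 7) with preference match > replace > insert > delete,
then listing the resulting alignment 'eebc' -> 'cabdacc' left to right:
  Step 1: replace e->c
  Step 2: replace e->a
  Step 3: keep 'b'
  Step 4: insert 'd' [insertion #1]
  Step 5: insert 'a' [insertion #2]
  Step 6: insert 'c' [insertion #3]
  Step 7: keep 'c'
Total insertions: 3

3


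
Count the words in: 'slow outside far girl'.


Counting words by splitting on spaces:
  Word 1: 'slow'
  Word 2: 'outside'
  Word 3: 'far'
  Word 4: 'girl'
Total words: 4

4


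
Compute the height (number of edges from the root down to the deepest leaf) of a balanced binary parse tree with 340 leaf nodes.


In a balanced binary tree with n leaves the deepest leaf is ceil(log2(n)) edges below the root.
log2(340) = 8.4094
ceil(8.4094) = 9
height (edges) = 9

9


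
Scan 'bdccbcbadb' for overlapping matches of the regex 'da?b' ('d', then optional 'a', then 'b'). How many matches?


Pattern: da?b means 'd', then optional 'a', then 'b'.
Scanning 'bdccbcbadb' position-by-position:
  Pos 0: window 'bdc' -> no
  Pos 1: window 'dcc' -> no
  Pos 2: window 'ccb' -> no
  Pos 3: window 'cbc' -> no
  Pos 4: window 'bcb' -> no
  Pos 5: window 'cba' -> no
  Pos 6: window 'bad' -> no
  Pos 7: window 'adb' -> no
  Pos 8: window 'db' -> MATCH
  Pos 9: window 'b' -> no
Total matches: 1

1


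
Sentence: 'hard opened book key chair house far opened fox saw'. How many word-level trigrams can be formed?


Word trigrams from [10] words:
  Trigram 1: (hard opened book)
  Trigram 2: (opened book key)
  Trigram 3: (book key chair)
  Trigram 4: (key chair house)
  Trigram 5: (chair house far)
  Trigram 6: (house far opened)
  Trigram 7: (far opened fox)
  Trigram 8: (opened fox saw)
Total word trigrams: 10 - 2 = 8

8


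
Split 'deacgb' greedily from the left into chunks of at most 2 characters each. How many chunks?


'deacgb' has 6 characters.
Chunking with max size 2:
  Chunk 1: 'de' (positions 0-1)
  Chunk 2: 'ac' (positions 2-3)
  Chunk 3: 'gb' (positions 4-5)
Total chunks: ceil(6 / 2) = 3

3


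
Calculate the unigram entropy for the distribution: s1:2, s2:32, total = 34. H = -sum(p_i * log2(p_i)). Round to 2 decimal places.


Computing entropy H = -sum(p_i * log2(p_i)):
  s1: p = 2/34 = 0.0588, -p*log2(p) = 0.2404
  s2: p = 32/34 = 0.9412, -p*log2(p) = 0.0823
H = sum of terms = 0.3227
Rounded to 2 decimals: 0.32

0.32


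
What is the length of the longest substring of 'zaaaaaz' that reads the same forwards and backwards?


Scanning 'zaaaaaz' for palindromic substrings.
Substring at positions 0-6: 'zaaaaaz'.
Check: reverse('zaaaaaz') = 'zaaaaaz' -> palindrome confirmed.
No longer palindromic substring exists; longest length = 7

7


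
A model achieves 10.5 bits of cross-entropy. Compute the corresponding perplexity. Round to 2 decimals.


Perplexity formula: PP = 2^H
H = 10.5
PP = 2^10.5
Decompose: 2^10.5 = 2^10 * 2^0.5 = 2^10 * sqrt(2)
2^10 = 1024, sqrt(2) ~ 1.4142136
PP ~ 1024 * 1.4142136 = 1448.1547264
Rounded to 2 decimals: 1448.15

1448.15


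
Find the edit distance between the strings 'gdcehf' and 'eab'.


Building DP table for s1='gdcehf' (len 6) and s2='eab' (len 3):
       e  a  b
    0  1  2  3
  g 1  1  2  3
  d 2  2  2  3
  c 3  3  3  3
  e 4  3  4  4
  h 5  4  4  5
  f 6  5  5  5
Edit distance = dp[6][3] = 5

5


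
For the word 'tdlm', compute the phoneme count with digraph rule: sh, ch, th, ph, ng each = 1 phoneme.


Parsing 'tdlm' greedily, digraphs first:
  't' -> consonant phoneme (phonemes so far: 1)
  'd' -> consonant phoneme (phonemes so far: 2)
  'l' -> consonant phoneme (phonemes so far: 3)
  'm' -> consonant phoneme (phonemes so far: 4)
Total phonemes: 4

4


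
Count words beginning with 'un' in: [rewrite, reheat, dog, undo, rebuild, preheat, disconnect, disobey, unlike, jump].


Checking each word for prefix 'un':
  'rewrite' -> no (count: 0)
  'reheat' -> no (count: 0)
  'dog' -> no (count: 0)
  'undo' -> YES, starts with 'un' (count: 1)
  'rebuild' -> no (count: 1)
  'preheat' -> no (count: 1)
  'disconnect' -> no (count: 1)
  'disobey' -> no (count: 1)
  'unlike' -> YES, starts with 'un' (count: 2)
  'jump' -> no (count: 2)
Total with prefix 'un': 2

2


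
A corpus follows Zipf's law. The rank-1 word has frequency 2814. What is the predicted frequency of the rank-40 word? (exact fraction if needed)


Zipf's law: freq(rank) = f1 / rank
f1 = 2814, rank = 40
freq = 2814 / 40
GCD(2814, 40) = 2
Simplified: 1407/20

1407/20


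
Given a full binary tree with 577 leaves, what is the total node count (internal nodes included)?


Leaf nodes (terminals): 577
Internal nodes = n - 1 = 577 - 1 = 576
Total = leaves + internal = 577 + 576 = 1153

1153


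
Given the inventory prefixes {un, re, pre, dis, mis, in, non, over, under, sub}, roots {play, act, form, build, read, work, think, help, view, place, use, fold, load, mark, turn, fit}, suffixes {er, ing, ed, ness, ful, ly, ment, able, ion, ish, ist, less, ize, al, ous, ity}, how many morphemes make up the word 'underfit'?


Segmenting 'underfit' against the inventory:
  'under' -> prefix (morpheme 1)
  'fit' -> root (morpheme 2)
Total morphemes: 2

2


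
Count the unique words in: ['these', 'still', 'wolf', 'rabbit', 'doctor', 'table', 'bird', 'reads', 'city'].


Listing all tokens and tracking unique types:
  Token 1: 'these' -> NEW (unique so far: 1)
  Token 2: 'still' -> NEW (unique so far: 2)
  Token 3: 'wolf' -> NEW (unique so far: 3)
  Token 4: 'rabbit' -> NEW (unique so far: 4)
  Token 5: 'doctor' -> NEW (unique so far: 5)
  Token 6: 'table' -> NEW (unique so far: 6)
  Token 7: 'bird' -> NEW (unique so far: 7)
  Token 8: 'reads' -> NEW (unique so far: 8)
  Token 9: 'city' -> NEW (unique so far: 9)
Unique types: ('bird', 'city', 'doctor', 'rabbit', 'reads', 'still', 'table', 'these', 'wolf')
Vocabulary size: 9

9


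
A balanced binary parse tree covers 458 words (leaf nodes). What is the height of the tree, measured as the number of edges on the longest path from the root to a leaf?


In a balanced binary tree with n leaves the deepest leaf is ceil(log2(n)) edges below the root.
log2(458) = 8.8392
ceil(8.8392) = 9
height (edges) = 9

9


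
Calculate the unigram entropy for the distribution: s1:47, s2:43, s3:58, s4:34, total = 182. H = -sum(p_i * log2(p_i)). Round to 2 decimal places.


Computing entropy H = -sum(p_i * log2(p_i)):
  s1: p = 47/182 = 0.2582, -p*log2(p) = 0.5044
  s2: p = 43/182 = 0.2363, -p*log2(p) = 0.4918
  s3: p = 58/182 = 0.3187, -p*log2(p) = 0.5258
  s4: p = 34/182 = 0.1868, -p*log2(p) = 0.4521
H = sum of terms = 1.9741
Rounded to 2 decimals: 1.97

1.97


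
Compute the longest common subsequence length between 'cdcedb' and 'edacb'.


DP table for LCS of 'cdcedb' and 'edacb':
       e  d  a  c  b
    0  0  0  0  0  0
  c 0  0  0  0  1  1
  d 0  0  1  1  1  1
  c 0  0  1  1  2  2
  e 0  1  1  1  2  2
  d 0  1  2  2  2  2
  b 0  1  2  2  2  3
LCS: 'dcb'
LCS length = 3

3


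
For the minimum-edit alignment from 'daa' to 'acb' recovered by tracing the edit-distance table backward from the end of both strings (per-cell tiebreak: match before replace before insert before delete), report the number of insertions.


Edit distance = 3. Backtracking from cell (3, 3) with preference match > replace > insert > delete,
then listing the resulting alignment 'daa' -> 'acb' left to right:
  Step 1: replace d->a
  Step 2: replace a->c
  Step 3: replace a->b
Total insertions: 0

0


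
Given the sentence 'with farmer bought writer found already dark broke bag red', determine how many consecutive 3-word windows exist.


Word trigrams from [10] words:
  Trigram 1: (with farmer bought)
  Trigram 2: (farmer bought writer)
  Trigram 3: (bought writer found)
  Trigram 4: (writer found already)
  Trigram 5: (found already dark)
  Trigram 6: (already dark broke)
  Trigram 7: (dark broke bag)
  Trigram 8: (broke bag red)
Total word trigrams: 10 - 2 = 8

8


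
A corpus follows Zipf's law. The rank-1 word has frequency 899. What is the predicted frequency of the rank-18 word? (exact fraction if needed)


Zipf's law: freq(rank) = f1 / rank
f1 = 899, rank = 18
freq = 899 / 18
GCD(899, 18) = 1
Simplified: 899/18

899/18


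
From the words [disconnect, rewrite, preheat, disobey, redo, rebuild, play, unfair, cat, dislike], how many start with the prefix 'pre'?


Checking each word for prefix 'pre':
  'disconnect' -> no (count: 0)
  'rewrite' -> no (count: 0)
  'preheat' -> YES, starts with 'pre' (count: 1)
  'disobey' -> no (count: 1)
  'redo' -> no (count: 1)
  'rebuild' -> no (count: 1)
  'play' -> no (count: 1)
  'unfair' -> no (count: 1)
  'cat' -> no (count: 1)
  'dislike' -> no (count: 1)
Total with prefix 'pre': 1

1


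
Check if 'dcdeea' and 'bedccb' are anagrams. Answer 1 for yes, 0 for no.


Sort characters of 'dcdeea': 'acddee'
Sort characters of 'bedccb': 'bbccde'
Sorted forms differ -> they are NOT anagrams
Result: 0

0


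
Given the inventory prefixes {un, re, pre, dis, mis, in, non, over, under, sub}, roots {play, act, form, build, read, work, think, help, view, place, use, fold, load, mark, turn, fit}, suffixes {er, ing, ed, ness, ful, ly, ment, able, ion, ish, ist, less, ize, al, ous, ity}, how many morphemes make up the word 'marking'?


Segmenting 'marking' against the inventory:
  'mark' -> root (morpheme 1)
  'ing' -> suffix (morpheme 2)
Total morphemes: 2

2


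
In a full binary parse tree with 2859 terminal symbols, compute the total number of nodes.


Leaf nodes (terminals): 2859
Internal nodes = n - 1 = 2859 - 1 = 2858
Total = leaves + internal = 2859 + 2858 = 5717

5717


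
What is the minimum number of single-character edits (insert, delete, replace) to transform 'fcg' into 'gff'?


Building DP table for s1='fcg' (len 3) and s2='gff' (len 3):
       g  f  f
    0  1  2  3
  f 1  1  1  2
  c 2  2  2  2
  g 3  2  3  3
Edit distance = dp[3][3] = 3

3


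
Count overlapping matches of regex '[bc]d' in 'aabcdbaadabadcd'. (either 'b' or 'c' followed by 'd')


Pattern: [bc]d means either 'b' or 'c' followed by 'd'.
Scanning 'aabcdbaadabadcd' position-by-position:
  Pos 0: window 'aa' -> no
  Pos 1: window 'ab' -> no
  Pos 2: window 'bc' -> no
  Pos 3: window 'cd' -> MATCH
  Pos 4: window 'db' -> no
  Pos 5: window 'ba' -> no
  Pos 6: window 'aa' -> no
  Pos 7: window 'ad' -> no
  Pos 8: window 'da' -> no
  Pos 9: window 'ab' -> no
  Pos 10: window 'ba' -> no
  Pos 11: window 'ad' -> no
  Pos 12: window 'dc' -> no
  Pos 13: window 'cd' -> MATCH
  Pos 14: window 'd' -> no
Total matches: 2

2


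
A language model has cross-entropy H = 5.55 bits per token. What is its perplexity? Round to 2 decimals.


Perplexity formula: PP = 2^H
H = 5.55
PP = 2^5.55
Decompose: 2^5.55 = 2^5 * 2^0.55
2^5 = 32, 2^0.55 ~ 1.4640857
PP ~ 32 * 1.4640857 = 46.8507424
Rounded to 2 decimals: 46.85

46.85


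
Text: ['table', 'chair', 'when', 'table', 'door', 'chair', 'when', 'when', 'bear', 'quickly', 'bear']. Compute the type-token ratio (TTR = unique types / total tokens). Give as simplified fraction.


Tokens: 11
Unique types: ('bear', 'chair', 'door', 'quickly', 'table', 'when') = 6
TTR = 6/11
Already in lowest terms.

6/11


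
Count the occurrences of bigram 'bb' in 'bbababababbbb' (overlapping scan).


Scanning 'bbababababbbb' for bigram 'bb':
  Position 0: 'bb' -> MATCH
  Position 1: 'ba' -> no
  Position 2: 'ab' -> no
  Position 3: 'ba' -> no
  Position 4: 'ab' -> no
  Position 5: 'ba' -> no
  Position 6: 'ab' -> no
  Position 7: 'ba' -> no
  Position 8: 'ab' -> no
  Position 9: 'bb' -> MATCH
  Position 10: 'bb' -> MATCH
  Position 11: 'bb' -> MATCH
Total matches: 4

4


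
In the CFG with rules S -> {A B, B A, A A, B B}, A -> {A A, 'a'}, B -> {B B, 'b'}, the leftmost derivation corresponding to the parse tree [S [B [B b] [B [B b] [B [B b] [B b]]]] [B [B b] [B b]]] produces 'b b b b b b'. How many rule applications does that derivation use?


Every bracketed nonterminal node [X ...] in the tree is produced by exactly one rule application.
Reading the tree off as a leftmost derivation:
  Step 1: S  =>  B B   (applied S -> B B)
  Step 2: B B  =>  B B B   (applied B -> B B)
  Step 3: B B B  =>  b B B   (applied B -> b)
  Step 4: b B B  =>  b B B B   (applied B -> B B)
  Step 5: b B B B  =>  b b B B   (applied B -> b)
  Step 6: b b B B  =>  b b B B B   (applied B -> B B)
  Step 7: b b B B B  =>  b b b B B   (applied B -> b)
  Step 8: b b b B B  =>  b b b b B   (applied B -> b)
  Step 9: b b b b B  =>  b b b b B B   (applied B -> B B)
  Step 10: b b b b B B  =>  b b b b b B   (applied B -> b)
  Step 11: b b b b b B  =>  b b b b b b   (applied B -> b)
Final yield: b b b b b b
Total rewrite steps: 11

11


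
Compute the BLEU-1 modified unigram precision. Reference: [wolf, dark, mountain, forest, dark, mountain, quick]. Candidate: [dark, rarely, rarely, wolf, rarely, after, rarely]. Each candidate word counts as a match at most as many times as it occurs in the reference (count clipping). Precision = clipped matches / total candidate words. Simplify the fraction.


Reference word counts: {'dark': 2, 'forest': 1, 'mountain': 2, 'quick': 1, 'wolf': 1}
Checking each candidate word (with clipping):
  'dark' -> in reference (ref count 2, used 1/2) -> match (matches: 1)
  'rarely' -> not in reference -> no match (matches: 1)
  'rarely' -> not in reference -> no match (matches: 1)
  'wolf' -> in reference (ref count 1, used 1/1) -> match (matches: 2)
  'rarely' -> not in reference -> no match (matches: 2)
  'after' -> not in reference -> no match (matches: 2)
  'rarely' -> not in reference -> no match (matches: 2)
Clipped matches: 2, Candidate length: 7
Precision = 2/7

2/7


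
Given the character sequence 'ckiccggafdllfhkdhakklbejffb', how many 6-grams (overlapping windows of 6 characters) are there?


String 'ckiccggafdllfhkdhakklbejffb' has length L = 27.
Number of overlapping n-grams = L - n + 1
Substituting: 27 - 6 + 1 = 22

22


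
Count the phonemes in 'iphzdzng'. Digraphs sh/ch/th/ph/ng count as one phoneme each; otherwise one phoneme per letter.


Parsing 'iphzdzng' greedily, digraphs first:
  'i' -> vowel phoneme (phonemes so far: 1)
  'ph' -> digraph (1 consonant phoneme) (phonemes so far: 2)
  'z' -> consonant phoneme (phonemes so far: 3)
  'd' -> consonant phoneme (phonemes so far: 4)
  'z' -> consonant phoneme (phonemes so far: 5)
  'ng' -> digraph (1 consonant phoneme) (phonemes so far: 6)
Total phonemes: 6

6


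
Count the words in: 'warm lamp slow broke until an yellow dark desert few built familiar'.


Counting words by splitting on spaces:
  Word 1: 'warm'
  Word 2: 'lamp'
  Word 3: 'slow'
  Word 4: 'broke'
  Word 5: 'until'
  Word 6: 'an'
  Word 7: 'yellow'
  Word 8: 'dark'
  Word 9: 'desert'
  Word 10: 'few'
  Word 11: 'built'
  Word 12: 'familiar'
Total words: 12

12


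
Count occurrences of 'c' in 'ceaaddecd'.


Scanning 'ceaaddecd' for 'c':
  Position 0: 'c' -> MATCH (count: 1)
  Position 7: 'c' -> MATCH (count: 2)
Total occurrences of 'c': 2

2


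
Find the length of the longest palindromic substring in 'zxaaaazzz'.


Scanning 'zxaaaazzz' for palindromic substrings.
Substring at positions 2-5: 'aaaa'.
Check: reverse('aaaa') = 'aaaa' -> palindrome confirmed.
Neighbouring characters ('x' / 'z') break symmetry, so it cannot extend further.
No longer palindromic substring exists; longest length = 4

4


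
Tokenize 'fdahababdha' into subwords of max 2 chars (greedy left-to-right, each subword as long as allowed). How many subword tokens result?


'fdahababdha' has 11 characters.
Chunking with max size 2:
  Chunk 1: 'fd' (positions 0-1)
  Chunk 2: 'ah' (positions 2-3)
  Chunk 3: 'ab' (positions 4-5)
  Chunk 4: 'ab' (positions 6-7)
  Chunk 5: 'dh' (positions 8-9)
  Chunk 6: 'a' (positions 10-10)
Total chunks: ceil(11 / 2) = 6

6


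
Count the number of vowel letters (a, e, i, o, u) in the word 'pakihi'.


Scanning each character of 'pakihi':
  Position 1: 'p' -> consonant (running count: 0)
  Position 2: 'a' -> vowel (running count: 1)
  Position 3: 'k' -> consonant (running count: 1)
  Position 4: 'i' -> vowel (running count: 2)
  Position 5: 'h' -> consonant (running count: 2)
  Position 6: 'i' -> vowel (running count: 3)
Total vowels: 3

3


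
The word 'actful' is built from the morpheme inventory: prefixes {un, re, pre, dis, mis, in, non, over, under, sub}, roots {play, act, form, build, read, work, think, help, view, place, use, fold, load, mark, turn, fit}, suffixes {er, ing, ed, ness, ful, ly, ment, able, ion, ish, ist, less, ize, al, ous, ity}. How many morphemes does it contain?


Segmenting 'actful' against the inventory:
  'act' -> root (morpheme 1)
  'ful' -> suffix (morpheme 2)
Total morphemes: 2

2


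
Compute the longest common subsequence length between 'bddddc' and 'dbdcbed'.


DP table for LCS of 'bddddc' and 'dbdcbed':
       d  b  d  c  b  e  d
    0  0  0  0  0  0  0  0
  b 0  0  1  1  1  1  1  1
  d 0  1  1  2  2  2  2  2
  d 0  1  1  2  2  2  2  3
  d 0  1  1  2  2  2  2  3
  d 0  1  1  2  2  2  2  3
  c 0  1  1  2  3  3  3  3
LCS: 'bdd'
LCS length = 3

3


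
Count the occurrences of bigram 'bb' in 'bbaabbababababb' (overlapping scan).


Scanning 'bbaabbababababb' for bigram 'bb':
  Position 0: 'bb' -> MATCH
  Position 1: 'ba' -> no
  Position 2: 'aa' -> no
  Position 3: 'ab' -> no
  Position 4: 'bb' -> MATCH
  Position 5: 'ba' -> no
  Position 6: 'ab' -> no
  Position 7: 'ba' -> no
  Position 8: 'ab' -> no
  Position 9: 'ba' -> no
  Position 10: 'ab' -> no
  Position 11: 'ba' -> no
  Position 12: 'ab' -> no
  Position 13: 'bb' -> MATCH
Total matches: 3

3


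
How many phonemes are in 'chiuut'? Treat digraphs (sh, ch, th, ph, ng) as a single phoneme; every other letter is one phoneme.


Parsing 'chiuut' greedily, digraphs first:
  'ch' -> digraph (1 consonant phoneme) (phonemes so far: 1)
  'i' -> vowel phoneme (phonemes so far: 2)
  'u' -> vowel phoneme (phonemes so far: 3)
  'u' -> vowel phoneme (phonemes so far: 4)
  't' -> consonant phoneme (phonemes so far: 5)
Total phonemes: 5

5


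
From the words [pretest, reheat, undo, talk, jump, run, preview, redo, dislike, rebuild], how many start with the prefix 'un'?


Checking each word for prefix 'un':
  'pretest' -> no (count: 0)
  'reheat' -> no (count: 0)
  'undo' -> YES, starts with 'un' (count: 1)
  'talk' -> no (count: 1)
  'jump' -> no (count: 1)
  'run' -> no (count: 1)
  'preview' -> no (count: 1)
  'redo' -> no (count: 1)
  'dislike' -> no (count: 1)
  'rebuild' -> no (count: 1)
Total with prefix 'un': 1

1


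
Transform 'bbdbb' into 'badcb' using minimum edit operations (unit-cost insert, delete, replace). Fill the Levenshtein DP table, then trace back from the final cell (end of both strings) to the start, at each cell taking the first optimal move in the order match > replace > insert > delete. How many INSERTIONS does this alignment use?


Edit distance = 2. Backtracking from cell (5, 5) with preference match > replace > insert > delete,
then listing the resulting alignment 'bbdbb' -> 'badcb' left to right:
  Step 1: keep 'b'
  Step 2: replace b->a
  Step 3: keep 'd'
  Step 4: replace b->c
  Step 5: keep 'b'
Total insertions: 0

0


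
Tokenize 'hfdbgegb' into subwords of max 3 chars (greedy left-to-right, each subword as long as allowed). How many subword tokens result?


'hfdbgegb' has 8 characters.
Chunking with max size 3:
  Chunk 1: 'hfd' (positions 0-2)
  Chunk 2: 'bge' (positions 3-5)
  Chunk 3: 'gb' (positions 6-7)
Total chunks: ceil(8 / 3) = 3

3


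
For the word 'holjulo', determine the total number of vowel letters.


Scanning each character of 'holjulo':
  Position 1: 'h' -> consonant (running count: 0)
  Position 2: 'o' -> vowel (running count: 1)
  Position 3: 'l' -> consonant (running count: 1)
  Position 4: 'j' -> consonant (running count: 1)
  Position 5: 'u' -> vowel (running count: 2)
  Position 6: 'l' -> consonant (running count: 2)
  Position 7: 'o' -> vowel (running count: 3)
Total vowels: 3

3


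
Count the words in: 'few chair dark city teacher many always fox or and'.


Counting words by splitting on spaces:
  Word 1: 'few'
  Word 2: 'chair'
  Word 3: 'dark'
  Word 4: 'city'
  Word 5: 'teacher'
  Word 6: 'many'
  Word 7: 'always'
  Word 8: 'fox'
  Word 9: 'or'
  Word 10: 'and'
Total words: 10

10


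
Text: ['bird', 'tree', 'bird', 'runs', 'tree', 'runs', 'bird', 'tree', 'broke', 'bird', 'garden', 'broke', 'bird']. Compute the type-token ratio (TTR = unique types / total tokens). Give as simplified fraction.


Tokens: 13
Unique types: ('bird', 'broke', 'garden', 'runs', 'tree') = 5
TTR = 5/13
Already in lowest terms.

5/13


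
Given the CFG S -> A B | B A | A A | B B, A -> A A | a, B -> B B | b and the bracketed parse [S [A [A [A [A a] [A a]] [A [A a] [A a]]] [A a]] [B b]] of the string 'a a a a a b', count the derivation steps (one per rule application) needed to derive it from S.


Every bracketed nonterminal node [X ...] in the tree is produced by exactly one rule application.
Reading the tree off as a leftmost derivation:
  Step 1: S  =>  A B   (applied S -> A B)
  Step 2: A B  =>  A A B   (applied A -> A A)
  Step 3: A A B  =>  A A A B   (applied A -> A A)
  Step 4: A A A B  =>  A A A A B   (applied A -> A A)
  Step 5: A A A A B  =>  a A A A B   (applied A -> a)
  Step 6: a A A A B  =>  a a A A B   (applied A -> a)
  Step 7: a a A A B  =>  a a A A A B   (applied A -> A A)
  Step 8: a a A A A B  =>  a a a A A B   (applied A -> a)
  Step 9: a a a A A B  =>  a a a a A B   (applied A -> a)
  Step 10: a a a a A B  =>  a a a a a B   (applied A -> a)
  Step 11: a a a a a B  =>  a a a a a b   (applied B -> b)
Final yield: a a a a a b
Total rewrite steps: 11

11


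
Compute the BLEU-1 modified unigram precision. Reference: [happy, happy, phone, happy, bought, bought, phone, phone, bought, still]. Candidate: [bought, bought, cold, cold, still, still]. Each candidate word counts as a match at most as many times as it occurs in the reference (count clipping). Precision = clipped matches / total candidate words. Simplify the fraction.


Reference word counts: {'bought': 3, 'happy': 3, 'phone': 3, 'still': 1}
Checking each candidate word (with clipping):
  'bought' -> in reference (ref count 3, used 1/3) -> match (matches: 1)
  'bought' -> in reference (ref count 3, used 2/3) -> match (matches: 2)
  'cold' -> not in reference -> no match (matches: 2)
  'cold' -> not in reference -> no match (matches: 2)
  'still' -> in reference (ref count 1, used 1/1) -> match (matches: 3)
  'still' -> ref count 1 already used up (1/1) -> clipped, no match (matches: 3)
Clipped matches: 3, Candidate length: 6
Precision = 3/6 = 1/2

1/2


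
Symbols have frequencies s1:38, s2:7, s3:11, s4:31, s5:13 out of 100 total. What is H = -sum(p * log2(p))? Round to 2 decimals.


Computing entropy H = -sum(p_i * log2(p_i)):
  s1: p = 38/100 = 0.3800, -p*log2(p) = 0.5305
  s2: p = 7/100 = 0.0700, -p*log2(p) = 0.2686
  s3: p = 11/100 = 0.1100, -p*log2(p) = 0.3503
  s4: p = 31/100 = 0.3100, -p*log2(p) = 0.5238
  s5: p = 13/100 = 0.1300, -p*log2(p) = 0.3826
H = sum of terms = 2.0558
Rounded to 2 decimals: 2.06

2.06


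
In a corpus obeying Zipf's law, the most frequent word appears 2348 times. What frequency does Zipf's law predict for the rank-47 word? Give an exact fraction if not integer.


Zipf's law: freq(rank) = f1 / rank
f1 = 2348, rank = 47
freq = 2348 / 47
GCD(2348, 47) = 1
Simplified: 2348/47

2348/47


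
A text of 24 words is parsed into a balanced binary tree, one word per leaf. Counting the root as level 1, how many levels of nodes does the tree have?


In a balanced binary tree with n leaves the deepest leaf is ceil(log2(n)) edges below the root,
so counting node levels inclusive of root and leaves gives ceil(log2(n)) + 1 levels.
log2(24) = 4.5850
ceil(4.5850) = 5
levels = 5 + 1 = 6

6


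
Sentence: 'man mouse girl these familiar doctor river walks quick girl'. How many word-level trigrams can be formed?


Word trigrams from [10] words:
  Trigram 1: (man mouse girl)
  Trigram 2: (mouse girl these)
  Trigram 3: (girl these familiar)
  Trigram 4: (these familiar doctor)
  Trigram 5: (familiar doctor river)
  Trigram 6: (doctor river walks)
  Trigram 7: (river walks quick)
  Trigram 8: (walks quick girl)
Total word trigrams: 10 - 2 = 8

8


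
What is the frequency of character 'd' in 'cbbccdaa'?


Scanning 'cbbccdaa' for 'd':
  Position 5: 'd' -> MATCH (count: 1)
Total occurrences of 'd': 1

1


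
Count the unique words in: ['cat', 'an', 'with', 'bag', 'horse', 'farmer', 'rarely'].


Listing all tokens and tracking unique types:
  Token 1: 'cat' -> NEW (unique so far: 1)
  Token 2: 'an' -> NEW (unique so far: 2)
  Token 3: 'with' -> NEW (unique so far: 3)
  Token 4: 'bag' -> NEW (unique so far: 4)
  Token 5: 'horse' -> NEW (unique so far: 5)
  Token 6: 'farmer' -> NEW (unique so far: 6)
  Token 7: 'rarely' -> NEW (unique so far: 7)
Unique types: ('an', 'bag', 'cat', 'farmer', 'horse', 'rarely', 'with')
Vocabulary size: 7

7
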